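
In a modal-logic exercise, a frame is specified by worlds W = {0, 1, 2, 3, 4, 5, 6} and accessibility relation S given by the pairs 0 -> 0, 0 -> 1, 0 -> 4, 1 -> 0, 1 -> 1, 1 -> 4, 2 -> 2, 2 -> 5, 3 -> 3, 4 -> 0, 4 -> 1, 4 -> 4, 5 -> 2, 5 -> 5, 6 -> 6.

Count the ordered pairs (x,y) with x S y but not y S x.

0

S is symmetric; there are no such tuples.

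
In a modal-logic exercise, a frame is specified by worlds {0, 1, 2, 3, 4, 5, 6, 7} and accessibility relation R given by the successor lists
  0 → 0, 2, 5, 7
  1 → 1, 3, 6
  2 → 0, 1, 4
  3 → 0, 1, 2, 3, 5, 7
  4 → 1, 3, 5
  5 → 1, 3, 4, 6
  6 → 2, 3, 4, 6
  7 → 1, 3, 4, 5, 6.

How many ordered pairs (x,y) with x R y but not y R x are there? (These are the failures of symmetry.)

18

Enumerating: (0,5), (0,7), (1,6), (2,1), (2,4), (3,0), (3,2), (4,1), (4,3), (5,1), (5,6), (6,2), (6,3), (6,4), (7,1), (7,4), (7,5), (7,6).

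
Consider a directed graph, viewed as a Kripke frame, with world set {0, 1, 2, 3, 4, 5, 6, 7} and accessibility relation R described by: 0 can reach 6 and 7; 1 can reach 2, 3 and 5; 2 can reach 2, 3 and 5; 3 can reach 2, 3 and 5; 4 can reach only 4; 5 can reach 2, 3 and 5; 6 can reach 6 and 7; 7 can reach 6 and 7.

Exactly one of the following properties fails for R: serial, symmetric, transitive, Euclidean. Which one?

symmetric

Serial: yes — every world has a successor (e.g. 0 R 6).
Symmetric: no — 0 R 6 but not 6 R 0.
Transitive: yes — every two-step R-path is closed by a direct edge.
Euclidean: yes — any two successors of a common world are R-related.
Only symmetric fails.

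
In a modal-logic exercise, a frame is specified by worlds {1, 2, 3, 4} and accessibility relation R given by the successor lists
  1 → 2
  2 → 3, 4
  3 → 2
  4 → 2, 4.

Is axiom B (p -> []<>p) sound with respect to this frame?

Axiom B corresponds to the accessibility relation being symmetric.
Symmetric: no — 1 R 2 but not 2 R 1.

No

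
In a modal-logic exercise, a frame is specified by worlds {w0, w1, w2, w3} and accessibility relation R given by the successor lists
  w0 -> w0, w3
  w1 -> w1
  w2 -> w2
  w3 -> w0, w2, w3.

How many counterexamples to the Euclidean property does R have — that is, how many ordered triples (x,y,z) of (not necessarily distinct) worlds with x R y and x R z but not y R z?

3

Enumerating: (w3,w0,w2), (w3,w2,w0), (w3,w2,w3).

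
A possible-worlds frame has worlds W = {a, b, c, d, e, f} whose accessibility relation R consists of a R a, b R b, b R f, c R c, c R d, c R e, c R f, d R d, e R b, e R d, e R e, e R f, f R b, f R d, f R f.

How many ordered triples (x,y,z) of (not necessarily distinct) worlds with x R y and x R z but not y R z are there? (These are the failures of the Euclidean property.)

15

Enumerating: (c,d,c), (c,d,e), (c,d,f), (c,e,c), (c,f,c), (c,f,e), (e,b,d), (e,b,e), (e,d,b), (e,d,e), (e,d,f), (e,f,e), (f,b,d), (f,d,b), (f,d,f).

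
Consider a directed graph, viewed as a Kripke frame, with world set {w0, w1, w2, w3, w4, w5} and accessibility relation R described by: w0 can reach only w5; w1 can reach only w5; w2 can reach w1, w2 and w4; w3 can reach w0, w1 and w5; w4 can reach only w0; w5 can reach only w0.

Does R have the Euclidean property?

Euclidean: no — w2 R w1 and w2 R w4, but not w1 R w4.

No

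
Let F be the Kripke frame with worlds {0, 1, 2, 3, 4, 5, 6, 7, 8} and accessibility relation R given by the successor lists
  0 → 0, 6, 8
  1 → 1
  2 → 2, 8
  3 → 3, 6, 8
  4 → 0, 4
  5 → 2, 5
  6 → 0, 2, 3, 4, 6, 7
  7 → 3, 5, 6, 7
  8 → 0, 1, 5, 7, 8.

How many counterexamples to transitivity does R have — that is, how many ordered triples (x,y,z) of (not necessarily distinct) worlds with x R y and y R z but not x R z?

35

Enumerating: (0,6,2), (0,6,3), (0,6,4), (0,6,7), (0,8,1), (0,8,5), (0,8,7), (2,8,0), (2,8,1), (2,8,5), (2,8,7), (3,6,0), … and 23 more.
Total: 35.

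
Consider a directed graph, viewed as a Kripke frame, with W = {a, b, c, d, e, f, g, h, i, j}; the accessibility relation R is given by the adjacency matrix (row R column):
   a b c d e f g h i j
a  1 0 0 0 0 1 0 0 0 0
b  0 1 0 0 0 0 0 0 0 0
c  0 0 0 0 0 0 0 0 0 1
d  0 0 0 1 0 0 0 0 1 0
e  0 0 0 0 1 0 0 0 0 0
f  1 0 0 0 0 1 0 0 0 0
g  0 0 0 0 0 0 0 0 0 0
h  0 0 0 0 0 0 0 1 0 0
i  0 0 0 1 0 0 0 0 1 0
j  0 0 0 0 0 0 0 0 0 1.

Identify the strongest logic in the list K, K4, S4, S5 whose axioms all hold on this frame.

K4

Transitive (axiom 4): yes — every two-step R-path is closed by a direct edge.
Reflexive (axiom T): no — c is not related to itself.
Euclidean (axiom 5): yes — any two successors of a common world are R-related.
So F validates K, K4; S4 would additionally require R to be reflexive. The strongest is K4.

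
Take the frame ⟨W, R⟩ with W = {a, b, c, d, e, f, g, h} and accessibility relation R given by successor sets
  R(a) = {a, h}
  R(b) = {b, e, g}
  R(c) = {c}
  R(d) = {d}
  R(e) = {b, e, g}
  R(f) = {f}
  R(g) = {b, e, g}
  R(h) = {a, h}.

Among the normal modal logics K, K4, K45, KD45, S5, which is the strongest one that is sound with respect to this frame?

Transitive (axiom 4): yes — every two-step R-path is closed by a direct edge.
Euclidean (axiom 5): yes — any two successors of a common world are R-related.
Serial (axiom D): yes — every world has a successor (e.g. a R a).
Reflexive (axiom T): yes — every world is R-related to itself.
So F validates K, K4, K45, KD45, S5. The strongest is S5.

S5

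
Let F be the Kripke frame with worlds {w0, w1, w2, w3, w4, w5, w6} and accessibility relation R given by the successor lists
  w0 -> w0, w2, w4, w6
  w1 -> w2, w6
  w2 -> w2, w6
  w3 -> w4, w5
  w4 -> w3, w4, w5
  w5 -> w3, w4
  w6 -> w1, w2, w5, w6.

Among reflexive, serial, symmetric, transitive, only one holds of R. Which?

serial

Reflexive: no — w1 is not related to itself.
Serial: yes — every world has a successor (e.g. w0 R w0).
Symmetric: no — w0 R w2 but not w2 R w0.
Transitive: no — w0 R w4 and w4 R w3, but not w0 R w3.
Only serial holds.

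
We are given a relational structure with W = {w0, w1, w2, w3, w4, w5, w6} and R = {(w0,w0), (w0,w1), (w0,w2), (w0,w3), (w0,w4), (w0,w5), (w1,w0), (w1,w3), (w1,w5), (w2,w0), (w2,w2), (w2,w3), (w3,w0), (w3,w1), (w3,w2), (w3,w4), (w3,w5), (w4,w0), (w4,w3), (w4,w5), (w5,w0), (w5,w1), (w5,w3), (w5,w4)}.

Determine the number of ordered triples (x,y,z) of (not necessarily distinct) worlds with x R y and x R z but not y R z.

33

Enumerating: (w0,w1,w1), (w0,w1,w2), (w0,w1,w4), (w0,w2,w1), (w0,w2,w4), (w0,w2,w5), (w0,w3,w3), (w0,w4,w1), (w0,w4,w2), (w0,w4,w4), (w0,w5,w2), (w0,w5,w5), … and 21 more.
Total: 33.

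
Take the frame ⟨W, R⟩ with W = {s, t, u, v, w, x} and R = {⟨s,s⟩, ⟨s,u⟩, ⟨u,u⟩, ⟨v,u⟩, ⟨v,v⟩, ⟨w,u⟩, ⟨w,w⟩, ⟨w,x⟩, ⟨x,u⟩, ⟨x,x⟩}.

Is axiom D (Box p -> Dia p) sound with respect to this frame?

No

The schema D characterises exactly the serial frames.
Serial: no — t has no R-successor.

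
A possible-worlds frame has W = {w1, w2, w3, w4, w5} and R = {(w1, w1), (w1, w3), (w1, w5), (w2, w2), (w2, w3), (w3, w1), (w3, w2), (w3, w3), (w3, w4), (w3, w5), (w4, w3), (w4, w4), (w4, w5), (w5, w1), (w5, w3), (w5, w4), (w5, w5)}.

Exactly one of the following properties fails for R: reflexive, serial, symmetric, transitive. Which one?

transitive

Reflexive: yes — every world is R-related to itself.
Serial: yes — every world has a successor (e.g. w1 R w1).
Symmetric: yes — every pair in R has its reverse in R.
Transitive: no — w1 R w3 and w3 R w2, but not w1 R w2.
Only transitive fails.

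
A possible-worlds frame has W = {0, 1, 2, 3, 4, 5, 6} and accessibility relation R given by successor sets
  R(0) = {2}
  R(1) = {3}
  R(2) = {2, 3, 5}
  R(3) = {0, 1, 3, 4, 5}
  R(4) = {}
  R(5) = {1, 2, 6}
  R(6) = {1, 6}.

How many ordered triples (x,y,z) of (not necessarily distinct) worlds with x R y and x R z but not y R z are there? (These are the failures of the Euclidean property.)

Enumerating: (2,3,2), (2,5,3), (2,5,5), (3,0,0), (3,0,1), (3,0,3), (3,0,4), (3,0,5), (3,1,0), (3,1,1), (3,1,4), (3,1,5), … and 17 more.
Total: 29.

29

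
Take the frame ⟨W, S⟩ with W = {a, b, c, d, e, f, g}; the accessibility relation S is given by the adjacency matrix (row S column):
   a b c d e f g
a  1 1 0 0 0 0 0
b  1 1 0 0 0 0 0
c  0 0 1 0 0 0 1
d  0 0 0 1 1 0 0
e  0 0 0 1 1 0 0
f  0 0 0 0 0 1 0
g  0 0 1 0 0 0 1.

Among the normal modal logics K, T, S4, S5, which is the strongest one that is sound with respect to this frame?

S5

Reflexive (axiom T): yes — every world is S-related to itself.
Transitive (axiom 4): yes — every two-step S-path is closed by a direct edge.
Euclidean (axiom 5): yes — any two successors of a common world are S-related.
So F validates K, T, S4, S5. The strongest is S5.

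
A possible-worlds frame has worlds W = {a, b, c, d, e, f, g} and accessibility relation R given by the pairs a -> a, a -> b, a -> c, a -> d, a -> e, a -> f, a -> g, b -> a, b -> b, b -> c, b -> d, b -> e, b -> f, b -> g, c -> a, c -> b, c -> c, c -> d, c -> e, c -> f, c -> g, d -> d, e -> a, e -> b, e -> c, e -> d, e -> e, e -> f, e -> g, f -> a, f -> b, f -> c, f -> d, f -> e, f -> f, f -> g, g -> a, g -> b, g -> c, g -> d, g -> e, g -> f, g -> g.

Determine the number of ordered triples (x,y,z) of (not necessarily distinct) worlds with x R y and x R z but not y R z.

36

Enumerating: (a,d,a), (a,d,b), (a,d,c), (a,d,e), (a,d,f), (a,d,g), (b,d,a), (b,d,b), (b,d,c), (b,d,e), (b,d,f), (b,d,g), … and 24 more.
Total: 36.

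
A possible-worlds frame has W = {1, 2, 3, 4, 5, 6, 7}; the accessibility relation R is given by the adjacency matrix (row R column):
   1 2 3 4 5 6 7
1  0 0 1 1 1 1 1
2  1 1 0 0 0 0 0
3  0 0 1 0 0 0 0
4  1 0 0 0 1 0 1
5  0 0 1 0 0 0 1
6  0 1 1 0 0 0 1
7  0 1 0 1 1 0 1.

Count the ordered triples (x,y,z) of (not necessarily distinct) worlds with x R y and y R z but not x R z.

Enumerating: (1,4,1), (1,6,2), (1,7,2), (2,1,3), (2,1,4), (2,1,5), (2,1,6), (2,1,7), (4,1,3), (4,1,4), (4,1,6), (4,5,3), … and 11 more.
Total: 23.

23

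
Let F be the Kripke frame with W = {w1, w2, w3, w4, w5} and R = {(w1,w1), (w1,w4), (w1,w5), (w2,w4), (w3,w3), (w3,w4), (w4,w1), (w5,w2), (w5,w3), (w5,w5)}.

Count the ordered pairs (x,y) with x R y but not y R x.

5

Enumerating: (w1,w5), (w2,w4), (w3,w4), (w5,w2), (w5,w3).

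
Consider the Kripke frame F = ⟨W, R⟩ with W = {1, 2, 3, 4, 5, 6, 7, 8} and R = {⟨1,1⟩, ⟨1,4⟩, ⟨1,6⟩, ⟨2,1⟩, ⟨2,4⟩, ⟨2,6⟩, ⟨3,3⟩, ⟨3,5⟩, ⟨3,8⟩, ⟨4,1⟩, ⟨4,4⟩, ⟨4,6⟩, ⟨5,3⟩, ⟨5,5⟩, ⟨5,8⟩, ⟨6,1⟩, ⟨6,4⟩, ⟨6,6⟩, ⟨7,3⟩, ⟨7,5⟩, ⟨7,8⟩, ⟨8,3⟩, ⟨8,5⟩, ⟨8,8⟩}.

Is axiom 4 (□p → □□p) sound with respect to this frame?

Axiom 4 corresponds to the accessibility relation being transitive.
Transitive: yes — every two-step R-path is closed by a direct edge.

Yes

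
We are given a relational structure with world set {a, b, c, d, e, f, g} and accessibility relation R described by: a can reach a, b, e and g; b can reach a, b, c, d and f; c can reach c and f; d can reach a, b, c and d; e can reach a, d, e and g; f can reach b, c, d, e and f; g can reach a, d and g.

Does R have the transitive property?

No

Transitive: no — a R b and b R c, but not a R c.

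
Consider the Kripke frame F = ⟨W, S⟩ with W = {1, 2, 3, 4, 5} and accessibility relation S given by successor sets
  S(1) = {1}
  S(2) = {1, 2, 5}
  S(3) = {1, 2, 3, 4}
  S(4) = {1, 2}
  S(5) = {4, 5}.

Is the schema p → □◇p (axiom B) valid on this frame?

No

By correspondence theory, B is valid on a frame iff S is symmetric.
Symmetric: no — 2 S 1 but not 1 S 2.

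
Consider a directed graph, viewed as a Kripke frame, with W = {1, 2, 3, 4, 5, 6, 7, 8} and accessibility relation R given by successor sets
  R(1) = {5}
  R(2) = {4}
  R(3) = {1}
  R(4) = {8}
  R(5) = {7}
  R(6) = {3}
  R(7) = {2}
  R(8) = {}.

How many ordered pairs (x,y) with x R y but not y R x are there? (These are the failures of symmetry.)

7

Enumerating: (1,5), (2,4), (3,1), (4,8), (5,7), (6,3), (7,2).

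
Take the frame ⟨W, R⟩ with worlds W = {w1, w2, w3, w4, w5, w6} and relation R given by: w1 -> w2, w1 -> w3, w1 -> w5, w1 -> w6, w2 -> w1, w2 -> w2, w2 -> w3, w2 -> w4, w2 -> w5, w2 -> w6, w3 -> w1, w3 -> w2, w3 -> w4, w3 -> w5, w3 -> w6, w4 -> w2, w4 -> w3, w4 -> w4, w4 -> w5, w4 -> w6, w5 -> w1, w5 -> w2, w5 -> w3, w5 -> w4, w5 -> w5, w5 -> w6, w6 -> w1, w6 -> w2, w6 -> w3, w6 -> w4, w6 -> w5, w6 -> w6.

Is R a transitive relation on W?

Transitive: no — w1 R w2 and w2 R w4, but not w1 R w4.

No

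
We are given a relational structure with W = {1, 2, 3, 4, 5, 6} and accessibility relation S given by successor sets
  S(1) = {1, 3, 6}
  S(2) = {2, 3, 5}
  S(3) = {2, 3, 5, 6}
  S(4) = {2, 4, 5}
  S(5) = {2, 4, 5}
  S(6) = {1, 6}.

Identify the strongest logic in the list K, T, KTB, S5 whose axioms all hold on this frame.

T

Reflexive (axiom T): yes — every world is S-related to itself.
Symmetric (axiom B): no — 1 S 3 but not 3 S 1.
Euclidean (axiom 5): no — 1 S 6 and 1 S 3, but not 6 S 3.
So F validates K, T; KTB would additionally require S to be symmetric. The strongest is T.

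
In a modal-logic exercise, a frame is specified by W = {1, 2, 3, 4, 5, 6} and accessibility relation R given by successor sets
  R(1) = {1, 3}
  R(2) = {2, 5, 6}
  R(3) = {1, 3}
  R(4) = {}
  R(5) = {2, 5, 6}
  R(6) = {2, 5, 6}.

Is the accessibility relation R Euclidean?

Yes

Euclidean: yes — any two successors of a common world are R-related.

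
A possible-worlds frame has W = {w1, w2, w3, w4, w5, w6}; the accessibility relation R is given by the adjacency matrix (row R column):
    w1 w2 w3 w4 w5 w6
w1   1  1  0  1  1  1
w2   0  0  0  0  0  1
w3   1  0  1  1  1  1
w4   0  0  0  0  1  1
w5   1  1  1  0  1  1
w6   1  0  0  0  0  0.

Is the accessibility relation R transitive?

Transitive: no — w1 R w5 and w5 R w3, but not w1 R w3.

No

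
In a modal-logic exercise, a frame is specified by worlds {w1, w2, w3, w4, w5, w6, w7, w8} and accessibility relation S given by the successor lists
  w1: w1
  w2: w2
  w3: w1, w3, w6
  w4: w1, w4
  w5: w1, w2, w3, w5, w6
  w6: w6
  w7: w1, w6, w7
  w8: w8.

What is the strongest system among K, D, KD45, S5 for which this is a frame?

D

Serial (axiom D): yes — every world has a successor (e.g. w1 S w1).
Euclidean (axiom 5): no — w3 S w1 and w3 S w6, but not w1 S w6.
Transitive (axiom 4): yes — every two-step S-path is closed by a direct edge.
Reflexive (axiom T): yes — every world is S-related to itself.
So F validates K, D; KD45 would additionally require S to be Euclidean. The strongest is D.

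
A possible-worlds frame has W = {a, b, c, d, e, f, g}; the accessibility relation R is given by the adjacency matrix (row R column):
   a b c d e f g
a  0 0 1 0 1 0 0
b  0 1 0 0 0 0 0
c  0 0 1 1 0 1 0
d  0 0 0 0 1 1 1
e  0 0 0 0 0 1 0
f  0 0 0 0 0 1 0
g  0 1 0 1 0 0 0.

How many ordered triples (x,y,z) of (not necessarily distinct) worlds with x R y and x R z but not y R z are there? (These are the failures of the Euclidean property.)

Enumerating: (a,c,e), (a,e,c), (a,e,e), (c,d,c), (c,d,d), (c,f,c), (c,f,d), (d,e,e), (d,e,g), (d,f,e), (d,f,g), (d,g,e), (d,g,f), (d,g,g), (g,b,d), (g,d,b), (g,d,d).

17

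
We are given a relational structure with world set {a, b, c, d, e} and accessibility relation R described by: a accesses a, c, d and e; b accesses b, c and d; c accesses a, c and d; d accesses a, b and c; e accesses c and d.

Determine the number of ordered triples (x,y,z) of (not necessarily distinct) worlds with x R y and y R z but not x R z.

12

Enumerating: (a,d,b), (b,c,a), (b,d,a), (c,a,e), (c,d,b), (d,a,d), (d,a,e), (d,b,d), (d,c,d), (e,c,a), (e,d,a), (e,d,b).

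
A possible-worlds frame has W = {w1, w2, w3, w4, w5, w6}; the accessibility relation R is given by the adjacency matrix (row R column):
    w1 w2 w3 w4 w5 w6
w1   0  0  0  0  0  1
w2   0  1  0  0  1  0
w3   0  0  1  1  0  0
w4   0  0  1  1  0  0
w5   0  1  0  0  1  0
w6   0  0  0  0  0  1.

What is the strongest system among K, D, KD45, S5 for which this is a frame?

KD45

Serial (axiom D): yes — every world has a successor (e.g. w1 R w6).
Euclidean (axiom 5): yes — any two successors of a common world are R-related.
Transitive (axiom 4): yes — every two-step R-path is closed by a direct edge.
Reflexive (axiom T): no — w1 is not related to itself.
So F validates K, D, KD45; S5 would additionally require R to be reflexive. The strongest is KD45.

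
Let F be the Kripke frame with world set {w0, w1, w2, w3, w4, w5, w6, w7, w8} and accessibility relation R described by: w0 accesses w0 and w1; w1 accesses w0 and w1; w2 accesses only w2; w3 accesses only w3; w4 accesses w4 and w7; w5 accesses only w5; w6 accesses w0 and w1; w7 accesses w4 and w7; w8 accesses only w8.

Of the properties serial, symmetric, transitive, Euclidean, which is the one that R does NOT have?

symmetric

Serial: yes — every world has a successor (e.g. w0 R w0).
Symmetric: no — w6 R w0 but not w0 R w6.
Transitive: yes — every two-step R-path is closed by a direct edge.
Euclidean: yes — any two successors of a common world are R-related.
Only symmetric fails.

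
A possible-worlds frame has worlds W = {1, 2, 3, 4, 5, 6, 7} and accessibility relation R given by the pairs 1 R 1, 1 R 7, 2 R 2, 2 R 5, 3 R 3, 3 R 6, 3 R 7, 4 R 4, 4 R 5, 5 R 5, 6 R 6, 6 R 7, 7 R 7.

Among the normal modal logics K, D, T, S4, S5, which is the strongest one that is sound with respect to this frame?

Serial (axiom D): yes — every world has a successor (e.g. 1 R 1).
Reflexive (axiom T): yes — every world is R-related to itself.
Transitive (axiom 4): yes — every two-step R-path is closed by a direct edge.
Euclidean (axiom 5): no — 3 R 7 and 3 R 6, but not 7 R 6.
So F validates K, D, T, S4; S5 would additionally require R to be Euclidean. The strongest is S4.

S4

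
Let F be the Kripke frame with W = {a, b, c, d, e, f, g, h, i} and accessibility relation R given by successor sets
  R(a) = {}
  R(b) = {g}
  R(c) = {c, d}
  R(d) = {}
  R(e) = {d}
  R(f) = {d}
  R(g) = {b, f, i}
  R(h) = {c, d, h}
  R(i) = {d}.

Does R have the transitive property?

No

Transitive: no — b R g and g R f, but not b R f.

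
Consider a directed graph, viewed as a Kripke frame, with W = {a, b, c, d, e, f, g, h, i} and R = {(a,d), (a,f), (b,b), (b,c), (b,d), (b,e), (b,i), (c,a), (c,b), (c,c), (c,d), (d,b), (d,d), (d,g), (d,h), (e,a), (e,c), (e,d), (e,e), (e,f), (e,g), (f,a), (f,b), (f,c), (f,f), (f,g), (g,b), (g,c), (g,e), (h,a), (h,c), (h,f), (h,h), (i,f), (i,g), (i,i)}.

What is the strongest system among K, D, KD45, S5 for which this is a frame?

Serial (axiom D): yes — every world has a successor (e.g. a R d).
Euclidean (axiom 5): no — a R d and a R f, but not d R f.
Transitive (axiom 4): no — a R d and d R b, but not a R b.
Reflexive (axiom T): no — a is not related to itself.
So F validates K, D; KD45 would additionally require R to be Euclidean and transitive. The strongest is D.

D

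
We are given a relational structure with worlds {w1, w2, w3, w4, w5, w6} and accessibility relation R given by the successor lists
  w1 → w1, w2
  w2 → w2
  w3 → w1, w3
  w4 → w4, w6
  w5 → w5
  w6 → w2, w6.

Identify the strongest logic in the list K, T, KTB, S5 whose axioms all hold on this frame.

Reflexive (axiom T): yes — every world is R-related to itself.
Symmetric (axiom B): no — w1 R w2 but not w2 R w1.
Euclidean (axiom 5): no — w1 R w2 and w1 R w1, but not w2 R w1.
So F validates K, T; KTB would additionally require R to be symmetric. The strongest is T.

T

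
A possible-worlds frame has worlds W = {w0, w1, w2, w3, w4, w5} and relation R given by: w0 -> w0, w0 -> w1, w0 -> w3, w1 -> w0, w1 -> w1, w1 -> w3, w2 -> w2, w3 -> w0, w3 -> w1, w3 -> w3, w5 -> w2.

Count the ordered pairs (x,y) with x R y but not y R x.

1

Enumerating: (w5,w2).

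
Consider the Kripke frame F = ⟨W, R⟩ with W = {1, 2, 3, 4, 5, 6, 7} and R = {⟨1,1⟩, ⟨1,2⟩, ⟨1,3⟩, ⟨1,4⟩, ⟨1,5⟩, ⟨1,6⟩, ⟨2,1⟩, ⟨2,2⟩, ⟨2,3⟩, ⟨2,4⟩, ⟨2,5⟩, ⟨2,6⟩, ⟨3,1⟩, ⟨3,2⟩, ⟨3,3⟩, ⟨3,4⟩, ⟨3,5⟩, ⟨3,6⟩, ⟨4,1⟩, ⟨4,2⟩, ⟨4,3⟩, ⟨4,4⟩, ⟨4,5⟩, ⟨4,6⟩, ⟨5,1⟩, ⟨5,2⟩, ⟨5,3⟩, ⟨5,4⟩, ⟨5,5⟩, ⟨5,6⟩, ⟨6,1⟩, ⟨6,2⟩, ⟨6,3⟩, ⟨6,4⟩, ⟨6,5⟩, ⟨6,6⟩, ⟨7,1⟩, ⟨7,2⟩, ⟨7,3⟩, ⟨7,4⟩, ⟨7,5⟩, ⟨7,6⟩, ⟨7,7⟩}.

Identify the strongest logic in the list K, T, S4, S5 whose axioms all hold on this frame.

Reflexive (axiom T): yes — every world is R-related to itself.
Transitive (axiom 4): yes — every two-step R-path is closed by a direct edge.
Euclidean (axiom 5): no — 7 R 1 and 7 R 7, but not 1 R 7.
So F validates K, T, S4; S5 would additionally require R to be Euclidean. The strongest is S4.

S4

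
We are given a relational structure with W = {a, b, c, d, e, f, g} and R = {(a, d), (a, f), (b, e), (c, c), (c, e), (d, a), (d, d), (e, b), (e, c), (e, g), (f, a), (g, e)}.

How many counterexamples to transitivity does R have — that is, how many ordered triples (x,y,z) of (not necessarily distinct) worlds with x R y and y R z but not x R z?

16

Enumerating: (a,d,a), (a,f,a), (b,e,b), (b,e,c), (b,e,g), (c,e,b), (c,e,g), (d,a,f), (e,b,e), (e,c,e), (e,g,e), (f,a,d), (f,a,f), (g,e,b), (g,e,c), (g,e,g).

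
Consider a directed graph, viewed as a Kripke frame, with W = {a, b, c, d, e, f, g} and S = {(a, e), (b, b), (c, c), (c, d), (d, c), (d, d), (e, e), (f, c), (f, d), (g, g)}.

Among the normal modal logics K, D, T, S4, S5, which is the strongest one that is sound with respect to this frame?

Serial (axiom D): yes — every world has a successor (e.g. a S e).
Reflexive (axiom T): no — a is not related to itself.
Transitive (axiom 4): yes — every two-step S-path is closed by a direct edge.
Euclidean (axiom 5): yes — any two successors of a common world are S-related.
So F validates K, D; T would additionally require S to be reflexive. The strongest is D.

D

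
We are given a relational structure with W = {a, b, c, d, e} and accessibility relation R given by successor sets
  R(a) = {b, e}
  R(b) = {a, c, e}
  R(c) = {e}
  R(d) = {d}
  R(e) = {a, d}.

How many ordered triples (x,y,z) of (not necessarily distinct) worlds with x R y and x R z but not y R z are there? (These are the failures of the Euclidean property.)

Enumerating: (a,b,b), (a,e,b), (a,e,e), (b,a,a), (b,a,c), (b,c,a), (b,c,c), (b,e,c), (b,e,e), (c,e,e), (e,a,a), (e,a,d), (e,d,a).

13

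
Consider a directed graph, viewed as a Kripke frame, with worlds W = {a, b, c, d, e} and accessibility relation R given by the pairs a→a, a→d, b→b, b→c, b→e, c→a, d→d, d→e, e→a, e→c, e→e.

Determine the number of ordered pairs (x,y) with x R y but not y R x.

7

Enumerating: (a,d), (b,c), (b,e), (c,a), (d,e), (e,a), (e,c).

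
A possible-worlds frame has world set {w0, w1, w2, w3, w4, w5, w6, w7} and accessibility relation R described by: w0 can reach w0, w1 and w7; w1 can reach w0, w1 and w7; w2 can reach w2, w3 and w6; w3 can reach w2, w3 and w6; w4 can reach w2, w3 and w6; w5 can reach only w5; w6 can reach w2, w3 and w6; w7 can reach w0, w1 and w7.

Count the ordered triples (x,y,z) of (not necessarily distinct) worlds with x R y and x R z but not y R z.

0

R is Euclidean; there are no such tuples.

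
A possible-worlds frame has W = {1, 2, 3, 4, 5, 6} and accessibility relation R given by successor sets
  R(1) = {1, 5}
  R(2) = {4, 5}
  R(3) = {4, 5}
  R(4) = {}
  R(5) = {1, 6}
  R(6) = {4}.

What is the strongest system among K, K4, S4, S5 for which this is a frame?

Transitive (axiom 4): no — 1 R 5 and 5 R 6, but not 1 R 6.
Reflexive (axiom T): no — 2 is not related to itself.
Euclidean (axiom 5): no — 2 R 4 and 2 R 5, but not 4 R 5.
So F validates K; K4 would additionally require R to be transitive. The strongest is K.

K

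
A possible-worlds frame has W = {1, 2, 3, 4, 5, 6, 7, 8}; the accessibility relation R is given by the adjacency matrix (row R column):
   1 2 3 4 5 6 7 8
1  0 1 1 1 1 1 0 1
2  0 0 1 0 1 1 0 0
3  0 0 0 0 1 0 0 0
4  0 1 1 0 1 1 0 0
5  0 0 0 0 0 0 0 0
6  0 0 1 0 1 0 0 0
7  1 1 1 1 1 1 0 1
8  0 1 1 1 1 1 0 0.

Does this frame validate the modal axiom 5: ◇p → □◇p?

No

By correspondence theory, 5 is valid on a frame iff R is Euclidean.
Euclidean: no — 1 R 2 and 1 R 4, but not 2 R 4.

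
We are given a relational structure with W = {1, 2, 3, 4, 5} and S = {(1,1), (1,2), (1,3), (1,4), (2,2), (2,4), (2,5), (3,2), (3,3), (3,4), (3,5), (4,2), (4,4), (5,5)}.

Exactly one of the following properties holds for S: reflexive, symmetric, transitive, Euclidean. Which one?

reflexive

Reflexive: yes — every world is S-related to itself.
Symmetric: no — 1 S 2 but not 2 S 1.
Transitive: no — 1 S 2 and 2 S 5, but not 1 S 5.
Euclidean: no — 1 S 2 and 1 S 3, but not 2 S 3.
Only reflexive holds.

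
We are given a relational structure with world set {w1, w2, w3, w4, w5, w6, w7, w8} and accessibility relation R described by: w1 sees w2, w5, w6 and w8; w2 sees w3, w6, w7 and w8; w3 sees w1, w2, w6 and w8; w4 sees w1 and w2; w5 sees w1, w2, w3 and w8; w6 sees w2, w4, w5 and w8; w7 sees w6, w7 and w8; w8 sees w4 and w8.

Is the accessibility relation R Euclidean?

Euclidean: no — w1 R w2 and w1 R w5, but not w2 R w5.

No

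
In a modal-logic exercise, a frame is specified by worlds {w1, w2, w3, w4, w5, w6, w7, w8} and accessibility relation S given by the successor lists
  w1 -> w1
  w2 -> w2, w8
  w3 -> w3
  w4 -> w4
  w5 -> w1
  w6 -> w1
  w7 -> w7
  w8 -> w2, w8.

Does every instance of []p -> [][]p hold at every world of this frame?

Yes

By correspondence theory, 4 is valid on a frame iff S is transitive.
Transitive: yes — every two-step S-path is closed by a direct edge.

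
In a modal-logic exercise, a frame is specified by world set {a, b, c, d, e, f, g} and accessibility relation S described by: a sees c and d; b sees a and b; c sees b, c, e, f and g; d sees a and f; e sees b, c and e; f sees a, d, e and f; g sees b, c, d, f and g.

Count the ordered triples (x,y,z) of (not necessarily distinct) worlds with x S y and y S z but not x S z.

Enumerating: (a,c,b), (a,c,e), (a,c,f), (a,c,g), (a,d,a), (a,d,f), (b,a,c), (b,a,d), (c,b,a), (c,f,a), (c,f,d), (c,g,d), … and 15 more.
Total: 27.

27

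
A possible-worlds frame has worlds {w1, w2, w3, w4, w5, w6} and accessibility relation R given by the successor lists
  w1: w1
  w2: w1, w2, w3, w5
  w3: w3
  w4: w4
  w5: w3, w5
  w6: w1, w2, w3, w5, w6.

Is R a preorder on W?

Reflexive: yes — every world is R-related to itself.
Transitive: yes — every two-step R-path is closed by a direct edge.
So R is a preorder.

Yes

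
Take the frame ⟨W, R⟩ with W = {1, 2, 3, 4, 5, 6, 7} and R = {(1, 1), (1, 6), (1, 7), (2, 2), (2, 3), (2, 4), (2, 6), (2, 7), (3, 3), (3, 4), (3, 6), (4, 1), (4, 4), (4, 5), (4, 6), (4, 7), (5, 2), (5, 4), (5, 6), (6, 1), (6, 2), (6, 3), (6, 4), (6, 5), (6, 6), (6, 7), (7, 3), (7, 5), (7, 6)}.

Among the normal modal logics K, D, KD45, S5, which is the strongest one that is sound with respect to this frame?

D

Serial (axiom D): yes — every world has a successor (e.g. 1 R 1).
Euclidean (axiom 5): no — 2 R 3 and 2 R 7, but not 3 R 7.
Transitive (axiom 4): no — 1 R 6 and 6 R 2, but not 1 R 2.
Reflexive (axiom T): no — 5 is not related to itself.
So F validates K, D; KD45 would additionally require R to be Euclidean and transitive. The strongest is D.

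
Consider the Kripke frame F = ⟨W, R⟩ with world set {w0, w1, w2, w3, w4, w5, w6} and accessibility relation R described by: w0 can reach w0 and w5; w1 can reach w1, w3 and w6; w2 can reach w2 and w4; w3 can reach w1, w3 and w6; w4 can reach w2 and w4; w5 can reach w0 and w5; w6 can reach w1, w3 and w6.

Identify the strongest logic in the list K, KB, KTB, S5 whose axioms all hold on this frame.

Symmetric (axiom B): yes — every pair in R has its reverse in R.
Reflexive (axiom T): yes — every world is R-related to itself.
Euclidean (axiom 5): yes — any two successors of a common world are R-related.
So F validates K, KB, KTB, S5. The strongest is S5.

S5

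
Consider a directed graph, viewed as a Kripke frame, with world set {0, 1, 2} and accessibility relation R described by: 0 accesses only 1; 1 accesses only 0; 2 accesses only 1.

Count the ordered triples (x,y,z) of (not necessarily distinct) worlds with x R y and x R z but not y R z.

3

Enumerating: (0,1,1), (1,0,0), (2,1,1).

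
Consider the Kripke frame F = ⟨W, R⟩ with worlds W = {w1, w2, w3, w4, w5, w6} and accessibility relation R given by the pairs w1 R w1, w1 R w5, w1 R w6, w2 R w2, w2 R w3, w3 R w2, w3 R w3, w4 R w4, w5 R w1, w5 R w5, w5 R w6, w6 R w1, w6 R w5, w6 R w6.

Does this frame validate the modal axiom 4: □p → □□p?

Yes

The schema 4 characterises exactly the transitive frames.
Transitive: yes — every two-step R-path is closed by a direct edge.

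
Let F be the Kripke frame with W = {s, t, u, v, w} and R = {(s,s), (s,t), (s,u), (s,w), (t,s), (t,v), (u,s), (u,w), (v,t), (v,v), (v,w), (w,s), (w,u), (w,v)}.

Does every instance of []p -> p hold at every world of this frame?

The schema T characterises exactly the reflexive frames.
Reflexive: no — t is not related to itself.

No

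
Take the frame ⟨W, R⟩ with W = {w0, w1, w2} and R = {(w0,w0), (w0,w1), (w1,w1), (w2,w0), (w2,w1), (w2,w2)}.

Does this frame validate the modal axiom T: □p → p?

Axiom T corresponds to the accessibility relation being reflexive.
Reflexive: yes — every world is R-related to itself.

Yes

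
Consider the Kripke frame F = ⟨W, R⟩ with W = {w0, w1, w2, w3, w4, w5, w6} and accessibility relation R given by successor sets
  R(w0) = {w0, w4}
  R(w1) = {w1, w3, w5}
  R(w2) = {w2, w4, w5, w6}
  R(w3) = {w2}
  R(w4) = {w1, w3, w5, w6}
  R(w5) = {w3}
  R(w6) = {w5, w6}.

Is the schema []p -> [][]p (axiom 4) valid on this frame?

No

Axiom 4 corresponds to the accessibility relation being transitive.
Transitive: no — w0 R w4 and w4 R w1, but not w0 R w1.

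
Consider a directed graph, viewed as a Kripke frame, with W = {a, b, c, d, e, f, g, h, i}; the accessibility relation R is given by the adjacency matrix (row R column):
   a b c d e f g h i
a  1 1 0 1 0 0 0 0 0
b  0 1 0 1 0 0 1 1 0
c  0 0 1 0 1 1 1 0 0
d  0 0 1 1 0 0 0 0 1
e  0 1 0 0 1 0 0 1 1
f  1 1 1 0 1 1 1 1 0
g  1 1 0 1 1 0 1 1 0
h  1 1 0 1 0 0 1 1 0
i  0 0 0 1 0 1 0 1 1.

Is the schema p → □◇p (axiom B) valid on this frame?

The schema B characterises exactly the symmetric frames.
Symmetric: no — a R b but not b R a.

No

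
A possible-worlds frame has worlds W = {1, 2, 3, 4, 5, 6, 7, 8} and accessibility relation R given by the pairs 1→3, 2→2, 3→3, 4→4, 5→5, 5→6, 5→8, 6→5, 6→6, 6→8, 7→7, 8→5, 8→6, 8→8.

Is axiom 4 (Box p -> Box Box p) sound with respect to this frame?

By correspondence theory, 4 is valid on a frame iff R is transitive.
Transitive: yes — every two-step R-path is closed by a direct edge.

Yes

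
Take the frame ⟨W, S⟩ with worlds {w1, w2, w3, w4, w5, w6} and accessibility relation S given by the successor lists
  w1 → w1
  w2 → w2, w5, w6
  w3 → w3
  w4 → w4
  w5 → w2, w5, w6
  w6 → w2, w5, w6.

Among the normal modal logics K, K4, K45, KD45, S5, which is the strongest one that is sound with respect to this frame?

Transitive (axiom 4): yes — every two-step S-path is closed by a direct edge.
Euclidean (axiom 5): yes — any two successors of a common world are S-related.
Serial (axiom D): yes — every world has a successor (e.g. w1 S w1).
Reflexive (axiom T): yes — every world is S-related to itself.
So F validates K, K4, K45, KD45, S5. The strongest is S5.

S5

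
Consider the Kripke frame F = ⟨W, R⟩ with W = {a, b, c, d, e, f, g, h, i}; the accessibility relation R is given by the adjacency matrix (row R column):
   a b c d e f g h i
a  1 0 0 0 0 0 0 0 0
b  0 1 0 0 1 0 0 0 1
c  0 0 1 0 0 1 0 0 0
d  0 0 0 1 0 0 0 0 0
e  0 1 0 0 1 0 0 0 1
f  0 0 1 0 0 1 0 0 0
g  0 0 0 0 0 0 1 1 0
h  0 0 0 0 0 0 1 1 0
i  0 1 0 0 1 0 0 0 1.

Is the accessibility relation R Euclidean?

Euclidean: yes — any two successors of a common world are R-related.

Yes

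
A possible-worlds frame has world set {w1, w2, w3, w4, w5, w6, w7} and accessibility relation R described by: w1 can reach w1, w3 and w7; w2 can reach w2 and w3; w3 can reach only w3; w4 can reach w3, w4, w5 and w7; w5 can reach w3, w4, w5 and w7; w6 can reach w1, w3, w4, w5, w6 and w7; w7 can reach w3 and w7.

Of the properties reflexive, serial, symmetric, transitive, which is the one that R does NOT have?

symmetric

Reflexive: yes — every world is R-related to itself.
Serial: yes — every world has a successor (e.g. w1 R w1).
Symmetric: no — w1 R w3 but not w3 R w1.
Transitive: yes — every two-step R-path is closed by a direct edge.
Only symmetric fails.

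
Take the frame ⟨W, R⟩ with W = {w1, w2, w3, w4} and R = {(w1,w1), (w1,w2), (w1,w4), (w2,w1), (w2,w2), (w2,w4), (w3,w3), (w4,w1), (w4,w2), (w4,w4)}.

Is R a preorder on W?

Yes

Reflexive: yes — every world is R-related to itself.
Transitive: yes — every two-step R-path is closed by a direct edge.
So R is a preorder.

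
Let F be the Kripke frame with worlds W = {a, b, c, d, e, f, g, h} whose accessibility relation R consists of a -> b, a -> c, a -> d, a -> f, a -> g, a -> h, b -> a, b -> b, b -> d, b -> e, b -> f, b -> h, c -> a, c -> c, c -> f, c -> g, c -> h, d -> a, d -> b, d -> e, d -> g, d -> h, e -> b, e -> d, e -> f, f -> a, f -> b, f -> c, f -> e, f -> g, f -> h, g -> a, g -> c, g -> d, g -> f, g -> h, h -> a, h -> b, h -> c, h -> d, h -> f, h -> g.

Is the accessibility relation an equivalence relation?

No

Reflexive: no — a is not related to itself.
Symmetric: yes — every pair in R has its reverse in R.
Transitive: no — a R b and b R e, but not a R e.
So R is not an equivalence relation.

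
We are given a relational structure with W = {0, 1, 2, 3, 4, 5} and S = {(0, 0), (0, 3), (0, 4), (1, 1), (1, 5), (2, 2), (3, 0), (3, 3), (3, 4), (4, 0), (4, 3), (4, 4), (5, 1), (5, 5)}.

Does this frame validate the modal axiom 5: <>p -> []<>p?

Yes

By correspondence theory, 5 is valid on a frame iff S is Euclidean.
Euclidean: yes — any two successors of a common world are S-related.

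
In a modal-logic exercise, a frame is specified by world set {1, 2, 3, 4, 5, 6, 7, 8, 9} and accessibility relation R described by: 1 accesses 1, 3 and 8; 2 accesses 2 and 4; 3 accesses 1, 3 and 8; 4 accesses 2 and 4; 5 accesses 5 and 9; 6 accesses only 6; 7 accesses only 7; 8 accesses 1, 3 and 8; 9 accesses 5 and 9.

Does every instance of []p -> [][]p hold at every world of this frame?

Yes

The schema 4 characterises exactly the transitive frames.
Transitive: yes — every two-step R-path is closed by a direct edge.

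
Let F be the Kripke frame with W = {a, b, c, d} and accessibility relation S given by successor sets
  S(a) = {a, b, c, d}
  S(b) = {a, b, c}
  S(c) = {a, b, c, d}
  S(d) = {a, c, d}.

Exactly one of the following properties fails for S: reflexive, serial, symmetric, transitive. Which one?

Reflexive: yes — every world is S-related to itself.
Serial: yes — every world has a successor (e.g. a S a).
Symmetric: yes — every pair in S has its reverse in S.
Transitive: no — b S a and a S d, but not b S d.
Only transitive fails.

transitive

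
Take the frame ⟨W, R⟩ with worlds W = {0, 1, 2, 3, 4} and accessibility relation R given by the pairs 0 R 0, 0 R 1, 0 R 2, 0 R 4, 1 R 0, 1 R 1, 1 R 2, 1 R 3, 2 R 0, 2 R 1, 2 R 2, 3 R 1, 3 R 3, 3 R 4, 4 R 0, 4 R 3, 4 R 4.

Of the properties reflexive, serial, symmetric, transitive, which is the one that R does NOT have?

transitive

Reflexive: yes — every world is R-related to itself.
Serial: yes — every world has a successor (e.g. 0 R 0).
Symmetric: yes — every pair in R has its reverse in R.
Transitive: no — 0 R 1 and 1 R 3, but not 0 R 3.
Only transitive fails.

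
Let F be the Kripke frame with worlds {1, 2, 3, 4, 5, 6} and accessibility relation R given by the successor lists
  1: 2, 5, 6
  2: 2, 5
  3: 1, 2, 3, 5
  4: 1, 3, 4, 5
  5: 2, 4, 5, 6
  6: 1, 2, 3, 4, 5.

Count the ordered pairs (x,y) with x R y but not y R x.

Enumerating: (1,2), (1,5), (3,1), (3,2), (3,5), (4,1), (4,3), (6,2), (6,3), (6,4).

10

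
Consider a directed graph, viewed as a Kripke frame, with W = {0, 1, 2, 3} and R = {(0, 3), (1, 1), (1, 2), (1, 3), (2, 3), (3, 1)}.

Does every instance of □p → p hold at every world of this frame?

No

Axiom T corresponds to the accessibility relation being reflexive.
Reflexive: no — 0 is not related to itself.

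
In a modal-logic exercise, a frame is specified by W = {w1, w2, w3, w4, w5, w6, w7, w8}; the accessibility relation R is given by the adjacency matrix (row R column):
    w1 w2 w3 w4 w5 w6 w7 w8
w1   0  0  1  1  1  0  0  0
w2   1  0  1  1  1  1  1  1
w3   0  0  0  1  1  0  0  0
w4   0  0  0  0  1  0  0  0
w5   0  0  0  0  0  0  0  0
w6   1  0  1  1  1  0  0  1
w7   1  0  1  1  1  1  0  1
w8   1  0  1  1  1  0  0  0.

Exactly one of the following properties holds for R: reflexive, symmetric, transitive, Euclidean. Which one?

transitive

Reflexive: no — w1 is not related to itself.
Symmetric: no — w1 R w3 but not w3 R w1.
Transitive: yes — every two-step R-path is closed by a direct edge.
Euclidean: no — w1 R w4 and w1 R w3, but not w4 R w3.
Only transitive holds.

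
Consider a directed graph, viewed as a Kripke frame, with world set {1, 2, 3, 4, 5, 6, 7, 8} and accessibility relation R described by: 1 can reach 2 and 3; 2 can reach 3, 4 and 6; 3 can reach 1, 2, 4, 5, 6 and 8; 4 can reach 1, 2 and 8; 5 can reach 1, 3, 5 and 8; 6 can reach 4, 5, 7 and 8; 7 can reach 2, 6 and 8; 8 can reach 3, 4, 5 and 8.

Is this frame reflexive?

Reflexive: no — 1 is not related to itself.

No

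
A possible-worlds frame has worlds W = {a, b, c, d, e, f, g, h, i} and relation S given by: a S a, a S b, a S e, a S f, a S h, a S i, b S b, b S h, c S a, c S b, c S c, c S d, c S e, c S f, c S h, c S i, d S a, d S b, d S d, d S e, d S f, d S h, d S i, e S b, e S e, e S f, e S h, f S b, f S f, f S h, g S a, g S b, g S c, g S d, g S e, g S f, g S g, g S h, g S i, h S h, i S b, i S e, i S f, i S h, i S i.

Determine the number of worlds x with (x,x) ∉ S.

0

S is reflexive; there are no such worlds.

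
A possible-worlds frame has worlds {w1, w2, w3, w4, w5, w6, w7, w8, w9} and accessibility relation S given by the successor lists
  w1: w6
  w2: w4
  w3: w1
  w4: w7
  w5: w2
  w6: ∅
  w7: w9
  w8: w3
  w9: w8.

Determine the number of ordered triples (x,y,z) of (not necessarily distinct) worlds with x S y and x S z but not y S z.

Enumerating: (w1,w6,w6), (w2,w4,w4), (w3,w1,w1), (w4,w7,w7), (w5,w2,w2), (w7,w9,w9), (w8,w3,w3), (w9,w8,w8).

8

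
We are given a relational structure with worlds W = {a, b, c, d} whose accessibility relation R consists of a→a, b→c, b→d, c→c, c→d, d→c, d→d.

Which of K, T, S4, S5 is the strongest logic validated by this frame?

K

Reflexive (axiom T): no — b is not related to itself.
Transitive (axiom 4): yes — every two-step R-path is closed by a direct edge.
Euclidean (axiom 5): yes — any two successors of a common world are R-related.
So F validates K; T would additionally require R to be reflexive. The strongest is K.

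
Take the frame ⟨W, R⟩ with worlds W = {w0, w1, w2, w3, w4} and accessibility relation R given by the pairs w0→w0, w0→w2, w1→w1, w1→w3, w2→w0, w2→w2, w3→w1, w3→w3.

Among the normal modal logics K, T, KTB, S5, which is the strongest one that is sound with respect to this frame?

Reflexive (axiom T): no — w4 is not related to itself.
Symmetric (axiom B): yes — every pair in R has its reverse in R.
Euclidean (axiom 5): yes — any two successors of a common world are R-related.
So F validates K; T would additionally require R to be reflexive. The strongest is K.

K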